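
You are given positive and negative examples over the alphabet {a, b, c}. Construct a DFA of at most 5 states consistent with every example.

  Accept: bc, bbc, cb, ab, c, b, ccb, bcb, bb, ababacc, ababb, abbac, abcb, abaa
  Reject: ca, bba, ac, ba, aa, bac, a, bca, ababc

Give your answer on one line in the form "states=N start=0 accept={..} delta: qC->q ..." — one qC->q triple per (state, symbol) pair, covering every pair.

states=4 start=0 accept={0,2} delta: 0a->1 0b->0 0c->0 1a->1 1b->2 1c->1 2a->2 2b->3 2c->0 3a->0 3b->0 3c->1

Grow the machine one transition at a time. Run the examples from 0; the earliest place one falls off (shortest prefix, ties alphabetical) gets sent to the lowest-numbered state that keeps every Accept/Reject pair distinguishable — a pair clashes when both reach the same state with identical unread suffix — and to a fresh state only if none does.
a: 0a undefined. 0a->0: no, c/ac meet in 0 with "c" left. Open state 1: 0a->1.
b: 0b undefined. 0b->0: ok.
c: 0c undefined. 0c->0: ok.
aa: 1a undefined. 1a->0: no, bc/aa meet in 0. 1a->1: ok.
ab: 1b undefined. 1b->0: no, bc/ababc meet in 0. 1b->1: no, ab/ca meet in 1. Open state 2: 1b->2.
ac: 1c undefined. 1c->0: no, bc/ac meet in 0. 1c->1: ok.
aba: 2a undefined. 2a->0: no, bc/ababc meet in 0. 2a->1: no, ababacc/ca meet in 1. 2a->2: ok.
abb: 2b undefined. 2b->0: no, bc/ababc meet in 0. 2b->1: no, ababacc/ca meet in 1. 2b->2: no, abbac/ababc meet in 2 with "c" left. Open state 3: 2b->3.
abc: 2c undefined. 2c->0: ok.
abba: 3a undefined. 3a->0: ok.
ababb: 3b undefined. 3b->0: ok.
ababc: 3c undefined. 3c->0: no, bc/ababc meet in 0. 3c->1: ok.
All examples now run through 4 states with every (state, symbol) defined. Accept strings end in {0,2}, Reject strings end in {1}; accept={0,2}.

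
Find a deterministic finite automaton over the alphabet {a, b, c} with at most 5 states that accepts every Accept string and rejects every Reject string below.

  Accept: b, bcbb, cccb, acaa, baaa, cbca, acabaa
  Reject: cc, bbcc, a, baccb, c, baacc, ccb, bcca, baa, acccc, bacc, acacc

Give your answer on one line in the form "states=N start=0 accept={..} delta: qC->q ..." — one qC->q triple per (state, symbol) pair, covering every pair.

states=5 start=0 accept={1,4} delta: 0a->0 0b->1 0c->2 1a->3 1b->0 1c->1 2a->4 2b->0 2c->3 3a->2 3b->0 3c->0 4a->1 4b->2 4c->0

Fold the examples into a partial DFA from state 0: repeatedly fix the first undefined (state, symbol) met by the shortest-then-alphabetical prefix, trying targets in increasing order and rejecting any under which an Accept and a Reject string meet in one state with the same remainder; add a state when all current targets are rejected. Accepting states are where Accept strings end.
a: 0a undefined. 0a->0: ok.
b: 0b undefined. 0b->0: no, b/a meet in 0. Open state 1: 0b->1.
c: 0c undefined. 0c->0: no, b/ccb meet in 1. 0c->1: no, b/c meet in 1. Open state 2: 0c->2.
ba: 1a undefined. 1a->0: no, baaa/a meet in 0. 1a->1: no, b/baa meet in 1. 1a->2: no, cccb/baccb meet in 2 with "ccb" left. Open state 3: 1a->3.
bb: 1b undefined. 1b->0: ok.
bc: 1c undefined. 1c->0: no, bcbb/a meet in 0. 1c->1: ok.
cb: 2b undefined. 2b->0: ok.
cc: 2c undefined. 2c->0: no, b/ccb meet in 1. 2c->1: no, b/cc meet in 1. 2c->2: no, cccb/a meet in 0. 2c->3: ok.
aca: 2a undefined. 2a->0: no, acaa/a meet in 0. 2a->1: no, b/acacc meet in 1. 2a->2: no, acaa/c meet in 2. 2a->3: no, acaa/baa meet in 3 with "a" left. Open state 4: 2a->4.
baa: 3a undefined. 3a->0: no, baaa/a meet in 0. 3a->1: no, b/baacc meet in 1. 3a->2: ok.
bac: 3c undefined. 3c->0: ok.
ccb: 3b undefined. 3b->0: ok.
acaa: 4a undefined. 4a->0: no, acaa/a meet in 0. 4a->1: ok.
acab: 4b undefined. 4b->0: no, acabaa/a meet in 0. 4b->1: no, acabaa/c meet in 2. 4b->2: ok.
acac: 4c undefined. 4c->0: ok.
All examples now run through 5 states with every (state, symbol) defined. Accept strings end in {1,4}, Reject strings end in {0,2,3}; accept={1,4}.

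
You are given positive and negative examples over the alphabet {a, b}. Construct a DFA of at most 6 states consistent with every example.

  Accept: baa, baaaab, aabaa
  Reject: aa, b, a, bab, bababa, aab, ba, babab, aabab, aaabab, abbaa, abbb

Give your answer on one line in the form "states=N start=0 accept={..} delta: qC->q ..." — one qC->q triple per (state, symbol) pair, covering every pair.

Grow the machine one transition at a time. Run the examples from 0; the earliest place one falls off (shortest prefix, ties alphabetical) gets sent to the lowest-numbered state that keeps every Accept/Reject pair distinguishable — a pair clashes when both reach the same state with identical unread suffix — and to a fresh state only if none does.
a: 0a undefined. 0a->0: ok.
b: 0b undefined. 0b->0: no, baa/aa meet in 0. Open state 1: 0b->1.
ba: 1a undefined. 1a->0: no, baa/aa meet in 0. 1a->1: no, baa/b meet in 1. Open state 2: 1a->2.
abb: 1b undefined. 1b->0: ok.
baa: 2a undefined. 2a->0: no, baa/aa meet in 0. 2a->1: no, baa/b meet in 1. 2a->2: no, baa/ba meet in 2. Open state 3: 2a->3.
bab: 2b undefined. 2b->0: ok.
baaa: 3a undefined. 3a->0: no, baaaab/b meet in 1. 3a->1: no, baaaab/aa meet in 0. 3a->2: ok.
baaaab: 3b undefined. 3b->0: no, baaaab/aa meet in 0. 3b->1: no, baaaab/b meet in 1. 3b->2: no, baaaab/bababa meet in 2. 3b->3: ok.
All examples now run through 4 states with every (state, symbol) defined. Accept strings end in {3}, Reject strings end in {0,1,2}; accept={3}.

states=4 start=0 accept={3} delta: 0a->0 0b->1 1a->2 1b->0 2a->3 2b->0 3a->2 3b->3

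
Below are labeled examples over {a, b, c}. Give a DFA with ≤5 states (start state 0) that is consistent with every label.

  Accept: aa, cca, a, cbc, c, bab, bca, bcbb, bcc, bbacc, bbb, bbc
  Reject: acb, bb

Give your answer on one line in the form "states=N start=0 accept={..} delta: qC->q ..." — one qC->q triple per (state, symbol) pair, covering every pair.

states=4 start=0 accept={0,3} delta: 0a->0 0b->1 0c->0 1a->2 1b->2 1c->3 2a->0 2b->0 2c->0 3a->0 3b->2 3c->0

Fold the examples into a partial DFA from state 0: repeatedly fix the first undefined (state, symbol) met by the shortest-then-alphabetical prefix, trying targets in increasing order and rejecting any under which an Accept and a Reject string meet in one state with the same remainder; add a state when all current targets are rejected. Accepting states are where Accept strings end.
a: 0a undefined. 0a->0: ok.
b: 0b undefined. 0b->0: no, aa/bb meet in 0. Open state 1: 0b->1.
c: 0c undefined. 0c->0: ok.
ba: 1a undefined. 1a->0: no, bab/acb meet in 1. 1a->1: no, bab/bb meet in 1 with "b" left. Open state 2: 1a->2.
bb: 1b undefined. 1b->0: no, aa/bb meet in 0. 1b->1: no, bbb/acb meet in 1. 1b->2: ok.
bc: 1c undefined. 1c->0: no, bcbb/bb meet in 2. 1c->1: no, cbc/acb meet in 1. 1c->2: no, cbc/bb meet in 2. Open state 3: 1c->3.
bab: 2b undefined. 2b->0: ok.
bba: 2a undefined. 2a->0: ok.
bbc: 2c undefined. 2c->0: ok.
bca: 3a undefined. 3a->0: ok.
bcb: 3b undefined. 3b->0: no, bcbb/acb meet in 1. 3b->1: no, bcbb/bb meet in 2. 3b->2: ok.
bcc: 3c undefined. 3c->0: ok.
All examples now run through 4 states with every (state, symbol) defined. Accept strings end in {0,3}, Reject strings end in {1,2}; accept={0,3}.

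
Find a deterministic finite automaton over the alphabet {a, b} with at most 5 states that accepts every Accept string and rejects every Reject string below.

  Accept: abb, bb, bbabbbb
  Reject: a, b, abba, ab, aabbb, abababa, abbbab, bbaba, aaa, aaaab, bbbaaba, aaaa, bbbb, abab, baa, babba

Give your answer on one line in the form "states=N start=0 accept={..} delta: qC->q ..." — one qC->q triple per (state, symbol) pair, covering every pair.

states=3 start=0 accept={2} delta: 0a->0 0b->1 1a->0 1b->2 2a->1 2b->0

Grow the machine one transition at a time. Run the examples from 0; the earliest place one falls off (shortest prefix, ties alphabetical) gets sent to the lowest-numbered state that keeps every Accept/Reject pair distinguishable — a pair clashes when both reach the same state with identical unread suffix — and to a fresh state only if none does.
a: 0a undefined. 0a->0: ok.
b: 0b undefined. 0b->0: no, abb/a meet in 0. Open state 1: 0b->1.
ba: 1a undefined. 1a->0: ok.
bb: 1b undefined. 1b->0: no, abb/a meet in 0. 1b->1: no, abb/b meet in 1. Open state 2: 1b->2.
bba: 2a undefined. 2a->0: no, bbabbbb/bbbb meet in 2 with "bb" left. 2a->1: ok.
bbb: 2b undefined. 2b->0: ok.
All examples now run through 3 states with every (state, symbol) defined. Accept strings end in {2}, Reject strings end in {0,1}; accept={2}.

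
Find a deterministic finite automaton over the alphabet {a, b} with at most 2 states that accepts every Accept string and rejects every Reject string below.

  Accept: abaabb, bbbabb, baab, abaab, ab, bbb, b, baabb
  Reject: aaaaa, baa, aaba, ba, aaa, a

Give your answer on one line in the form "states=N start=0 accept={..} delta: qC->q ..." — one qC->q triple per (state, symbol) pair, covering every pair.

Grow the machine one transition at a time. Run the examples from 0; the earliest place one falls off (shortest prefix, ties alphabetical) gets sent to the lowest-numbered state that keeps every Accept/Reject pair distinguishable — a pair clashes when both reach the same state with identical unread suffix — and to a fresh state only if none does.
a: 0a undefined. 0a->0: ok.
b: 0b undefined. 0b->0: no, abaabb/aaaaa meet in 0. Open state 1: 0b->1.
ba: 1a undefined. 1a->0: ok.
bb: 1b undefined. 1b->0: no, abaabb/aaaaa meet in 0. 1b->1: ok.
All examples now run through 2 states with every (state, symbol) defined. Accept strings end in {1}, Reject strings end in {0}; accept={1}.

states=2 start=0 accept={1} delta: 0a->0 0b->1 1a->0 1b->1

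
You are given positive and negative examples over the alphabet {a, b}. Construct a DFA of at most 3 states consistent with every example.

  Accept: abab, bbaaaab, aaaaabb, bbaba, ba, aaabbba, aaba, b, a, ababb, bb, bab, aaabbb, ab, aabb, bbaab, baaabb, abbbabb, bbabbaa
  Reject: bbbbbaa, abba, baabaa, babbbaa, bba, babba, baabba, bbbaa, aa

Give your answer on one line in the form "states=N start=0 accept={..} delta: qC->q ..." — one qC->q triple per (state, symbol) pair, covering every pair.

states=3 start=0 accept={1,2} delta: 0a->1 0b->2 1a->0 1b->2 2a->1 2b->1

Fold the examples into a partial DFA from state 0: repeatedly fix the first undefined (state, symbol) met by the shortest-then-alphabetical prefix, trying targets in increasing order and rejecting any under which an Accept and a Reject string meet in one state with the same remainder; add a state when all current targets are rejected. Accepting states are where Accept strings end.
a: 0a undefined. 0a->0: no, a/aa meet in 0. Open state 1: 0a->1.
b: 0b undefined. 0b->0: no, ba/bba meet in 1. 0b->1: no, ba/aa meet in 1 with "a" left. Open state 2: 0b->2.
aa: 1a undefined. 1a->0: ok.
ab: 1b undefined. 1b->0: no, abab/aa meet in 0. 1b->1: no, aaabbba/abba meet in 0. 1b->2: ok.
ba: 2a undefined. 2a->0: no, ba/aa meet in 0. 2a->1: ok.
bb: 2b undefined. 2b->0: no, aaaaabb/bbbbbaa meet in 0. 2b->1: ok.
All examples now run through 3 states with every (state, symbol) defined. Accept strings end in {1,2}, Reject strings end in {0}; accept={1,2}.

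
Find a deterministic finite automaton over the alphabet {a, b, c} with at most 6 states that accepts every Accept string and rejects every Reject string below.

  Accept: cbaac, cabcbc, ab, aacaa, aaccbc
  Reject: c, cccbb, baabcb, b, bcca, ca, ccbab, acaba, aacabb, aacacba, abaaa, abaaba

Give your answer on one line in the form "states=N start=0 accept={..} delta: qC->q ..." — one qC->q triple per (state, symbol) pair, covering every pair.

Fold the examples into a partial DFA from state 0: repeatedly fix the first undefined (state, symbol) met by the shortest-then-alphabetical prefix, trying targets in increasing order and rejecting any under which an Accept and a Reject string meet in one state with the same remainder; add a state when all current targets are rejected. Accepting states are where Accept strings end.
a: 0a undefined. 0a->0: no, ab/b meet in 0 with "b" left. Open state 1: 0a->1.
b: 0b undefined. 0b->0: ok.
c: 0c undefined. 0c->0: no, ab/ccbab meet in 1 with "b" left. 0c->1: ok.
aa: 1a undefined. 1a->0: no, ab/baabcb meet in 1 with "b" left. 1a->1: ok.
ab: 1b undefined. 1b->0: no, cabcbc/c meet in 1. 1b->1: no, ab/c meet in 1. Open state 2: 1b->2.
ac: 1c undefined. 1c->0: no, ab/ccbab meet in 2. 1c->1: no, aacaa/c meet in 1. 1c->2: ok.
aba: 2a undefined. 2a->0: no, aacaa/c meet in 1. 2a->1: no, aacaa/c meet in 1. 2a->2: no, ab/bcca meet in 2. Open state 3: 2a->3.
ccb: 2b undefined. 2b->0: no, ab/ccbab meet in 2. 2b->1: no, ab/ccbab meet in 2. 2b->2: ok.
ccc: 2c undefined. 2c->0: no, cabcbc/c meet in 1. 2c->1: no, cabcbc/c meet in 1. 2c->2: no, cabcbc/cccbb meet in 2. 2c->3: ok.
abaa: 3a undefined. 3a->0: no, cbaac/c meet in 1. 3a->1: no, aacaa/c meet in 1. 3a->2: no, cbaac/bcca meet in 3. 3a->3: no, aacaa/bcca meet in 3. Open state 4: 3a->4.
acab: 3b undefined. 3b->0: no, cabcbc/c meet in 1. 3b->1: no, cabcbc/cccbb meet in 2. 3b->2: no, cabcbc/bcca meet in 3. 3b->3: no, aacaa/acaba meet in 4. 3b->4: no, aacaa/baabcb meet in 4. Open state 5: 3b->5.
aacac: 3c undefined. 3c->0: ok.
abaaa: 4a undefined. 4a->0: ok.
abaab: 4b undefined. 4b->0: ok.
acaba: 5a undefined. 5a->0: ok.
cbaac: 4c undefined. 4c->0: no, cbaac/b meet in 0. 4c->1: no, cbaac/c meet in 1. 4c->2: ok.
cccbb: 5b undefined. 5b->0: ok.
aaccbc: 5c undefined. 5c->0: no, cabcbc/cccbb meet in 0. 5c->1: no, cabcbc/c meet in 1. 5c->2: ok.
All examples now run through 6 states with every (state, symbol) defined. Accept strings end in {2,4}, Reject strings end in {0,1,3,5}; accept={2,4}.

states=6 start=0 accept={2,4} delta: 0a->1 0b->0 0c->1 1a->1 1b->2 1c->2 2a->3 2b->2 2c->3 3a->4 3b->5 3c->0 4a->0 4b->0 4c->2 5a->0 5b->0 5c->2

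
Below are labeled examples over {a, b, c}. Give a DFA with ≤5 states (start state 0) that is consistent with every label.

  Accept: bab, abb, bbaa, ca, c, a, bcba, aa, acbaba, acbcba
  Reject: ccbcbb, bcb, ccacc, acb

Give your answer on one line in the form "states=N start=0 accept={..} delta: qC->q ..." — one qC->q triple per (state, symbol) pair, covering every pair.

states=3 start=0 accept={0,1} delta: 0a->0 0b->0 0c->1 1a->0 1b->2 1c->2 2a->0 2b->1 2c->0

State merging on the prefix tree: take the shortest (then alphabetical) example prefix whose next move is undefined and point that move at state 0, else 1, else 2, ...; a target is out if some Accept/Reject pair would then sit in one state with the same input left (inseparable). If every existing state is out, open a new one.
a: 0a undefined. 0a->0: ok.
b: 0b undefined. 0b->0: ok.
c: 0c undefined. 0c->0: no, bab/ccbcbb meet in 0. Open state 1: 0c->1.
ca: 1a undefined. 1a->0: ok.
cc: 1c undefined. 1c->0: no, bab/ccacc meet in 0. 1c->1: no, c/ccacc meet in 1. Open state 2: 1c->2.
acb: 1b undefined. 1b->0: no, bab/bcb meet in 0. 1b->1: no, c/bcb meet in 1. 1b->2: ok.
cca: 2a undefined. 2a->0: ok.
ccb: 2b undefined. 2b->0: no, bab/ccbcbb meet in 0. 2b->1: ok.
acbc: 2c undefined. 2c->0: ok.
All examples now run through 3 states with every (state, symbol) defined. Accept strings end in {0,1}, Reject strings end in {2}; accept={0,1}.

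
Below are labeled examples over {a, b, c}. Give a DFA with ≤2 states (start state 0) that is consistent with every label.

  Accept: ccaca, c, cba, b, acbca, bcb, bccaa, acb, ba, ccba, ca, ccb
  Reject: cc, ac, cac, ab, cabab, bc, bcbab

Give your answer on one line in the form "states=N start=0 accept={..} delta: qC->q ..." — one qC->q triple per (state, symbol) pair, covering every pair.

Grow the machine one transition at a time. Run the examples from 0; the earliest place one falls off (shortest prefix, ties alphabetical) gets sent to the lowest-numbered state that keeps every Accept/Reject pair distinguishable — a pair clashes when both reach the same state with identical unread suffix — and to a fresh state only if none does.
a: 0a undefined. 0a->0: no, c/ac meet in 0 with "c" left. Open state 1: 0a->1.
b: 0b undefined. 0b->0: no, c/bc meet in 0 with "c" left. 0b->1: ok.
c: 0c undefined. 0c->0: no, c/cc meet in 0. 0c->1: ok.
ab: 1b undefined. 1b->0: ok.
ac: 1c undefined. 1c->0: ok.
ba: 1a undefined. 1a->0: no, ccaca/cac meet in 1. 1a->1: ok.
All examples now run through 2 states with every (state, symbol) defined. Accept strings end in {1}, Reject strings end in {0}; accept={1}.

states=2 start=0 accept={1} delta: 0a->1 0b->1 0c->1 1a->1 1b->0 1c->0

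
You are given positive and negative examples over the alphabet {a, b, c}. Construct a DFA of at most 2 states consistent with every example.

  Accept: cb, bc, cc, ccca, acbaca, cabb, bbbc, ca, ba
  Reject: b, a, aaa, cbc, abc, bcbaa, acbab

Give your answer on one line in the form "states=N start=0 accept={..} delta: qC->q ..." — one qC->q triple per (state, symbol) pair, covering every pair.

Grow the machine one transition at a time. Run the examples from 0; the earliest place one falls off (shortest prefix, ties alphabetical) gets sent to the lowest-numbered state that keeps every Accept/Reject pair distinguishable — a pair clashes when both reach the same state with identical unread suffix — and to a fresh state only if none does.
a: 0a undefined. 0a->0: no, bc/abc meet in 0 with "bc" left. Open state 1: 0a->1.
b: 0b undefined. 0b->0: no, ba/a meet in 1. 0b->1: ok.
c: 0c undefined. 0c->0: no, cb/b meet in 1. 0c->1: ok.
aa: 1a undefined. 1a->0: ok.
ab: 1b undefined. 1b->0: ok.
ac: 1c undefined. 1c->0: ok.
All examples now run through 2 states with every (state, symbol) defined. Accept strings end in {0}, Reject strings end in {1}; accept={0}.

states=2 start=0 accept={0} delta: 0a->1 0b->1 0c->1 1a->0 1b->0 1c->0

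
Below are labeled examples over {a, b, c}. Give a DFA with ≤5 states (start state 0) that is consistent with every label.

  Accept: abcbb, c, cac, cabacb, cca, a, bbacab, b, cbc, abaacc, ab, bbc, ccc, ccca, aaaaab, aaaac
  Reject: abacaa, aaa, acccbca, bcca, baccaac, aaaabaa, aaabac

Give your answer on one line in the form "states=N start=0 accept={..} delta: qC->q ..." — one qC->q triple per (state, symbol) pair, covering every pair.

State merging on the prefix tree: take the shortest (then alphabetical) example prefix whose next move is undefined and point that move at state 0, else 1, else 2, ...; a target is out if some Accept/Reject pair would then sit in one state with the same input left (inseparable). If every existing state is out, open a new one.
a: 0a undefined. 0a->0: no, a/aaa meet in 0. Open state 1: 0a->1.
b: 0b undefined. 0b->0: no, cca/bcca meet in 0 with "cca" left. 0b->1: ok.
c: 0c undefined. 0c->0: ok.
aa: 1a undefined. 1a->0: no, c/baccaac meet in 0. 1a->1: no, cca/aaa meet in 1. Open state 2: 1a->2.
ab: 1b undefined. 1b->0: ok.
ac: 1c undefined. 1c->0: no, cabacb/acccbca meet in 1. 1c->1: no, cac/acccbca meet in 1. 1c->2: ok.
aaa: 2a undefined. 2a->0: no, abcbb/aaa meet in 0. 2a->1: no, cac/abacaa meet in 2. 2a->2: no, cac/abacaa meet in 2. Open state 3: 2a->3.
acc: 2c undefined. 2c->0: no, abcbb/baccaac meet in 0. 2c->1: no, cac/bcca meet in 2. 2c->2: no, aaaac/baccaac meet in 3 with "ac" left. 2c->3: ok.
aaaa: 3a undefined. 3a->0: no, abcbb/abacaa meet in 0. 3a->1: no, cac/aaaabaa meet in 2. 3a->2: no, cac/abacaa meet in 2. 3a->3: ok.
aaab: 3b undefined. 3b->0: no, cac/aaaabaa meet in 2. 3b->1: ok.
accc: 3c undefined. 3c->0: ok.
cabacb: 2b undefined. 2b->0: ok.
All examples now run through 4 states with every (state, symbol) defined. Accept strings end in {0,1,2}, Reject strings end in {3}; accept={0,1,2}.

states=4 start=0 accept={0,1,2} delta: 0a->1 0b->1 0c->0 1a->2 1b->0 1c->2 2a->3 2b->0 2c->3 3a->3 3b->1 3c->0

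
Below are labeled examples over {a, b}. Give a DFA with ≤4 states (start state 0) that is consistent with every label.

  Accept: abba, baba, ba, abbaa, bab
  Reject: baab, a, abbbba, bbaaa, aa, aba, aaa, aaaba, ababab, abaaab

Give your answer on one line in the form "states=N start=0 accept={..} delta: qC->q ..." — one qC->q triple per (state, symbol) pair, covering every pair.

Grow the machine one transition at a time. Run the examples from 0; the earliest place one falls off (shortest prefix, ties alphabetical) gets sent to the lowest-numbered state that keeps every Accept/Reject pair distinguishable — a pair clashes when both reach the same state with identical unread suffix — and to a fresh state only if none does.
a: 0a undefined. 0a->0: no, ba/aba meet in 0 with "ba" left. Open state 1: 0a->1.
b: 0b undefined. 0b->0: no, baba/aba meet in 1 with "ba" left. 0b->1: no, ba/aa meet in 1 with "a" left. Open state 2: 0b->2.
aa: 1a undefined. 1a->0: ok.
ab: 1b undefined. 1b->0: ok.
ba: 2a undefined. 2a->0: no, abba/baab meet in 0. 2a->1: no, abba/a meet in 1. 2a->2: no, bab/baab meet in 2 with "b" left. Open state 3: 2a->3.
bb: 2b undefined. 2b->0: no, abba/abbbba meet in 3. 2b->1: ok.
baa: 3a undefined. 3a->0: no, abbaa/bbaaa meet in 0. 3a->1: no, abbaa/a meet in 1. 3a->2: ok.
bab: 3b undefined. 3b->0: no, baba/baab meet in 1. 3b->1: no, baba/bbaaa meet in 0. 3b->2: ok.
All examples now run through 4 states with every (state, symbol) defined. Accept strings end in {2,3}, Reject strings end in {0,1}; accept={2,3}.

states=4 start=0 accept={2,3} delta: 0a->1 0b->2 1a->0 1b->0 2a->3 2b->1 3a->2 3b->2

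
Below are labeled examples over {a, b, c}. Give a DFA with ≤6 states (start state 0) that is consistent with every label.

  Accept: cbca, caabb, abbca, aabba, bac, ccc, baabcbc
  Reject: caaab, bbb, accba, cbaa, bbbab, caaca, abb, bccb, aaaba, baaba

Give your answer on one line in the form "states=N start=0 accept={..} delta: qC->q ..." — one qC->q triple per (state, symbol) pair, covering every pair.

states=5 start=0 accept={0,1,3} delta: 0a->0 0b->1 0c->1 1a->2 1b->2 1c->0 2a->3 2b->2 2c->0 3a->2 3b->4 3c->1 4a->2 4b->0 4c->0

State merging on the prefix tree: take the shortest (then alphabetical) example prefix whose next move is undefined and point that move at state 0, else 1, else 2, ...; a target is out if some Accept/Reject pair would then sit in one state with the same input left (inseparable). If every existing state is out, open a new one.
a: 0a undefined. 0a->0: ok.
b: 0b undefined. 0b->0: no, aabba/bbb meet in 0. Open state 1: 0b->1.
c: 0c undefined. 0c->0: no, caabb/abb meet in 1 with "b" left. 0c->1: ok.
ba: 1a undefined. 1a->0: no, caabb/abb meet in 1 with "b" left. 1a->1: no, caabb/bbb meet in 1 with "bb" left. Open state 2: 1a->2.
bb: 1b undefined. 1b->0: no, cbca/aaaba meet in 2. 1b->1: no, aabba/aaaba meet in 2. 1b->2: ok.
bc: 1c undefined. 1c->0: ok.
baa: 2a undefined. 2a->0: no, caabb/accba meet in 2. 2a->1: no, caabb/caaab meet in 2 with "b" left. 2a->2: no, cbca/caaca meet in 2 with "ca" left. Open state 3: 2a->3.
bac: 2c undefined. 2c->0: ok.
bbb: 2b undefined. 2b->0: no, cbca/bbb meet in 0. 2b->1: no, ccc/bbb meet in 1. 2b->2: ok.
baab: 3b undefined. 3b->0: no, cbca/bbbab meet in 0. 3b->1: no, caabb/bbb meet in 2. 3b->2: no, caabb/bbb meet in 2. 3b->3: no, caabb/bbbab meet in 3. Open state 4: 3b->4.
caaa: 3a undefined. 3a->0: no, cbca/cbaa meet in 0. 3a->1: no, ccc/cbaa meet in 1. 3a->2: ok.
caac: 3c undefined. 3c->0: no, cbca/caaca meet in 0. 3c->1: ok.
baaba: 4a undefined. 4a->0: no, cbca/baaba meet in 0. 4a->1: no, ccc/baaba meet in 1. 4a->2: ok.
baabc: 4c undefined. 4c->0: ok.
caabb: 4b undefined. 4b->0: ok.
All examples now run through 5 states with every (state, symbol) defined. Accept strings end in {0,1,3}, Reject strings end in {2,4}; accept={0,1,3}.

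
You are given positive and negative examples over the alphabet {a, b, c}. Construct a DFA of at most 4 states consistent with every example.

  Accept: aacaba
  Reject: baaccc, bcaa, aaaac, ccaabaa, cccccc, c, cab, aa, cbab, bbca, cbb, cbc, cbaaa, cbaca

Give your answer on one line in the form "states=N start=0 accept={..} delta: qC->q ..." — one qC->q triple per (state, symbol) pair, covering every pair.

Grow the machine one transition at a time. Run the examples from 0; the earliest place one falls off (shortest prefix, ties alphabetical) gets sent to the lowest-numbered state that keeps every Accept/Reject pair distinguishable — a pair clashes when both reach the same state with identical unread suffix — and to a fresh state only if none does.
a: 0a undefined. 0a->0: ok.
b: 0b undefined. 0b->0: ok.
c: 0c undefined. 0c->0: no, aacaba/baaccc meet in 0. Open state 1: 0c->1.
ca: 1a undefined. 1a->0: no, aacaba/bcaa meet in 0. 1a->1: ok.
cb: 1b undefined. 1b->0: no, aacaba/cab meet in 0. 1b->1: no, aacaba/bcaa meet in 1. Open state 2: 1b->2.
cc: 1c undefined. 1c->0: ok.
cba: 2a undefined. 2a->0: no, aacaba/ccaabaa meet in 0. 2a->1: no, aacaba/baaccc meet in 1. 2a->2: no, aacaba/cab meet in 2. Open state 3: 2a->3.
cbb: 2b undefined. 2b->0: ok.
cbc: 2c undefined. 2c->0: ok.
cbaa: 3a undefined. 3a->0: ok.
cbab: 3b undefined. 3b->0: ok.
cbac: 3c undefined. 3c->0: ok.
All examples now run through 4 states with every (state, symbol) defined. Accept strings end in {3}, Reject strings end in {0,1,2}; accept={3}.

states=4 start=0 accept={3} delta: 0a->0 0b->0 0c->1 1a->1 1b->2 1c->0 2a->3 2b->0 2c->0 3a->0 3b->0 3c->0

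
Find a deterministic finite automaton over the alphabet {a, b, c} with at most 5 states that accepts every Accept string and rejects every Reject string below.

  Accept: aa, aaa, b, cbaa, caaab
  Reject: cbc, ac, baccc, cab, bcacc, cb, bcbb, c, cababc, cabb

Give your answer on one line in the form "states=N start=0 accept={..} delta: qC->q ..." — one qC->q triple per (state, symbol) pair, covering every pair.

states=3 start=0 accept={0} delta: 0a->0 0b->0 0c->1 1a->2 1b->1 1c->1 2a->0 2b->1 2c->0

Grow the machine one transition at a time. Run the examples from 0; the earliest place one falls off (shortest prefix, ties alphabetical) gets sent to the lowest-numbered state that keeps every Accept/Reject pair distinguishable — a pair clashes when both reach the same state with identical unread suffix — and to a fresh state only if none does.
a: 0a undefined. 0a->0: ok.
b: 0b undefined. 0b->0: ok.
c: 0c undefined. 0c->0: no, aa/cbc meet in 0. Open state 1: 0c->1.
ca: 1a undefined. 1a->0: no, aa/cab meet in 0. 1a->1: no, caaab/cab meet in 1 with "b" left. Open state 2: 1a->2.
cb: 1b undefined. 1b->0: no, aa/cb meet in 0. 1b->1: ok.
caa: 2a undefined. 2a->0: ok.
cab: 2b undefined. 2b->0: no, aa/cab meet in 0. 2b->1: ok.
cbc: 1c undefined. 1c->0: no, aa/cbc meet in 0. 1c->1: ok.
bcac: 2c undefined. 2c->0: ok.
All examples now run through 3 states with every (state, symbol) defined. Accept strings end in {0}, Reject strings end in {1}; accept={0}.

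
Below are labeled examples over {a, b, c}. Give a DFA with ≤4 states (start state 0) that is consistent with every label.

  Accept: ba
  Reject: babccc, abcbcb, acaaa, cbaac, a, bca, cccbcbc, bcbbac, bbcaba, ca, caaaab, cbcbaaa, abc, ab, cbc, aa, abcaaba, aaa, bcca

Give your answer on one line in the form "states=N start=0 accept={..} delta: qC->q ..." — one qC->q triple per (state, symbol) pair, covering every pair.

Grow the machine one transition at a time. Run the examples from 0; the earliest place one falls off (shortest prefix, ties alphabetical) gets sent to the lowest-numbered state that keeps every Accept/Reject pair distinguishable — a pair clashes when both reach the same state with identical unread suffix — and to a fresh state only if none does.
a: 0a undefined. 0a->0: ok.
b: 0b undefined. 0b->0: no, ba/a meet in 0. Open state 1: 0b->1.
c: 0c undefined. 0c->0: ok.
ba: 1a undefined. 1a->0: no, ba/acaaa meet in 0. 1a->1: no, ba/caaaab meet in 1. Open state 2: 1a->2.
bb: 1b undefined. 1b->0: no, ba/bbcaba meet in 2. 1b->1: ok.
bc: 1c undefined. 1c->0: no, ba/bbcaba meet in 2. 1c->1: no, ba/bca meet in 2. 1c->2: no, ba/abc meet in 2. Open state 3: 1c->3.
bab: 2b undefined. 2b->0: ok.
bca: 3a undefined. 3a->0: no, ba/bbcaba meet in 2. 3a->1: no, ba/bbcaba meet in 2. 3a->2: no, ba/bca meet in 2. 3a->3: ok.
bcb: 3b undefined. 3b->0: ok.
bcc: 3c undefined. 3c->0: ok.
cbaa: 2a undefined. 2a->0: ok.
bcbbac: 2c undefined. 2c->0: ok.
All examples now run through 4 states with every (state, symbol) defined. Accept strings end in {2}, Reject strings end in {0,1,3}; accept={2}.

states=4 start=0 accept={2} delta: 0a->0 0b->1 0c->0 1a->2 1b->1 1c->3 2a->0 2b->0 2c->0 3a->3 3b->0 3c->0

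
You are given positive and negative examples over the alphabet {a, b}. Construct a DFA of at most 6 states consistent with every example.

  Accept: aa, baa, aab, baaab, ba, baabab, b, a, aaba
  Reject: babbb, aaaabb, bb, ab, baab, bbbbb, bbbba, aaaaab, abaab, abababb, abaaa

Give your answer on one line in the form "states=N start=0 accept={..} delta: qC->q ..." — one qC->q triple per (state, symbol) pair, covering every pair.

states=4 start=0 accept={0,1} delta: 0a->1 0b->1 1a->0 1b->2 2a->3 2b->2 3a->2 3b->0

Fold the examples into a partial DFA from state 0: repeatedly fix the first undefined (state, symbol) met by the shortest-then-alphabetical prefix, trying targets in increasing order and rejecting any under which an Accept and a Reject string meet in one state with the same remainder; add a state when all current targets are rejected. Accepting states are where Accept strings end.
a: 0a undefined. 0a->0: no, aab/ab meet in 0 with "b" left. Open state 1: 0a->1.
b: 0b undefined. 0b->0: no, aab/baab meet in 1 with "ab" left. 0b->1: ok.
aa: 1a undefined. 1a->0: ok.
ab: 1b undefined. 1b->0: no, aa/aaaabb meet in 0. 1b->1: no, aa/bbbba meet in 0. Open state 2: 1b->2.
aba: 2a undefined. 2a->0: no, aa/abaaa meet in 0. 2a->1: no, baa/abaab meet in 1. 2a->2: no, baabab/babbb meet in 2 with "b" left. Open state 3: 2a->3.
bbb: 2b undefined. 2b->0: no, aa/babbb meet in 0. 2b->1: no, baa/babbb meet in 1. 2b->2: ok.
abaa: 3a undefined. 3a->0: no, baa/abaab meet in 1. 3a->1: no, aa/abaaa meet in 0. 3a->2: ok.
abab: 3b undefined. 3b->0: ok.
All examples now run through 4 states with every (state, symbol) defined. Accept strings end in {0,1}, Reject strings end in {2,3}; accept={0,1}.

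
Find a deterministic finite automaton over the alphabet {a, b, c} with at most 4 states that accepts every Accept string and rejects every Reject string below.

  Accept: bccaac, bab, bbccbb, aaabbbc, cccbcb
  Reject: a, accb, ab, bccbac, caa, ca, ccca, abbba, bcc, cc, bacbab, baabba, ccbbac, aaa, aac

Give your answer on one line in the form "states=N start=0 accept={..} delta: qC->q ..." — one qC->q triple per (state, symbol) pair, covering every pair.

states=4 start=0 accept={2,3} delta: 0a->0 0b->1 0c->0 1a->1 1b->2 1c->2 2a->0 2b->3 2c->1 3a->0 3b->2 3c->2

Grow the machine one transition at a time. Run the examples from 0; the earliest place one falls off (shortest prefix, ties alphabetical) gets sent to the lowest-numbered state that keeps every Accept/Reject pair distinguishable — a pair clashes when both reach the same state with identical unread suffix — and to a fresh state only if none does.
a: 0a undefined. 0a->0: ok.
b: 0b undefined. 0b->0: no, bab/a meet in 0. Open state 1: 0b->1.
c: 0c undefined. 0c->0: ok.
ba: 1a undefined. 1a->0: no, bab/accb meet in 1. 1a->1: ok.
bb: 1b undefined. 1b->0: no, bab/a meet in 0. 1b->1: no, bab/accb meet in 1. Open state 2: 1b->2.
bc: 1c undefined. 1c->0: no, bccaac/a meet in 0. 1c->1: no, bccaac/accb meet in 1. 1c->2: ok.
bbc: 2c undefined. 2c->0: no, bccaac/a meet in 0. 2c->1: ok.
abbb: 2b undefined. 2b->0: no, bbccbb/accb meet in 1. 2b->1: no, bccaac/bacbab meet in 2. 2b->2: no, aaabbbc/accb meet in 1. Open state 3: 2b->3.
abbba: 3a undefined. 3a->0: ok.
bccba: 2a undefined. 2a->0: ok.
bbccbb: 3b undefined. 3b->0: no, bbccbb/a meet in 0. 3b->1: no, bbccbb/accb meet in 1. 3b->2: ok.
aaabbbc: 3c undefined. 3c->0: no, aaabbbc/a meet in 0. 3c->1: no, aaabbbc/accb meet in 1. 3c->2: ok.
All examples now run through 4 states with every (state, symbol) defined. Accept strings end in {2,3}, Reject strings end in {0,1}; accept={2,3}.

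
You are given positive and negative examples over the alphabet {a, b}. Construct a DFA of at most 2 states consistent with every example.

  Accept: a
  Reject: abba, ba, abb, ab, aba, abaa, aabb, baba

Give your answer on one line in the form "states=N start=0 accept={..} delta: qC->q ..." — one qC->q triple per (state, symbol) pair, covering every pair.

states=2 start=0 accept={0} delta: 0a->0 0b->1 1a->1 1b->1

Fold the examples into a partial DFA from state 0: repeatedly fix the first undefined (state, symbol) met by the shortest-then-alphabetical prefix, trying targets in increasing order and rejecting any under which an Accept and a Reject string meet in one state with the same remainder; add a state when all current targets are rejected. Accepting states are where Accept strings end.
a: 0a undefined. 0a->0: ok.
b: 0b undefined. 0b->0: no, a/abba meet in 0. Open state 1: 0b->1.
ba: 1a undefined. 1a->0: no, a/ba meet in 0. 1a->1: ok.
abb: 1b undefined. 1b->0: no, a/abba meet in 0. 1b->1: ok.
All examples now run through 2 states with every (state, symbol) defined. Accept strings end in {0}, Reject strings end in {1}; accept={0}.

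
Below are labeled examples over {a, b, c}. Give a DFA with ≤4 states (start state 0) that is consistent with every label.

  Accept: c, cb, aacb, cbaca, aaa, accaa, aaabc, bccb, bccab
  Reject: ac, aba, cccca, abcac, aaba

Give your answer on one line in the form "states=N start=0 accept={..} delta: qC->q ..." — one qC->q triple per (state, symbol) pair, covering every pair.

states=3 start=0 accept={0,2} delta: 0a->1 0b->0 0c->0 1a->2 1b->0 1c->1 2a->0 2b->0 2c->0

State merging on the prefix tree: take the shortest (then alphabetical) example prefix whose next move is undefined and point that move at state 0, else 1, else 2, ...; a target is out if some Accept/Reject pair would then sit in one state with the same input left (inseparable). If every existing state is out, open a new one.
a: 0a undefined. 0a->0: no, c/ac meet in 0 with "c" left. Open state 1: 0a->1.
b: 0b undefined. 0b->0: ok.
c: 0c undefined. 0c->0: ok.
aa: 1a undefined. 1a->0: no, aaa/cccca meet in 1. 1a->1: no, aaa/cccca meet in 1. Open state 2: 1a->2.
ab: 1b undefined. 1b->0: ok.
ac: 1c undefined. 1c->0: no, c/ac meet in 0. 1c->1: ok.
aaa: 2a undefined. 2a->0: ok.
aab: 2b undefined. 2b->0: ok.
aac: 2c undefined. 2c->0: ok.
All examples now run through 3 states with every (state, symbol) defined. Accept strings end in {0,2}, Reject strings end in {1}; accept={0,2}.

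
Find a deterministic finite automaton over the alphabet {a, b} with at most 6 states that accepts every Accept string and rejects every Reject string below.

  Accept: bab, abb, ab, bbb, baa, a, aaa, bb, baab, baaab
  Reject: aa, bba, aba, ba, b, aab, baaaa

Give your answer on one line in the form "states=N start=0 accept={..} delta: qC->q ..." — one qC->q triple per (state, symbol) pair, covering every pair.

states=5 start=0 accept={1,4} delta: 0a->1 0b->2 1a->0 1b->1 2a->3 2b->1 3a->4 3b->1 4a->1 4b->1

Fold the examples into a partial DFA from state 0: repeatedly fix the first undefined (state, symbol) met by the shortest-then-alphabetical prefix, trying targets in increasing order and rejecting any under which an Accept and a Reject string meet in one state with the same remainder; add a state when all current targets are rejected. Accepting states are where Accept strings end.
a: 0a undefined. 0a->0: no, ab/b meet in 0 with "b" left. Open state 1: 0a->1.
b: 0b undefined. 0b->0: no, bbb/b meet in 0. 0b->1: no, bab/aab meet in 1 with "ab" left. Open state 2: 0b->2.
aa: 1a undefined. 1a->0: ok.
ab: 1b undefined. 1b->0: no, abb/b meet in 2. 1b->1: ok.
ba: 2a undefined. 2a->0: no, bab/b meet in 2. 2a->1: no, bab/ba meet in 1. 2a->2: no, baa/ba meet in 2. Open state 3: 2a->3.
bb: 2b undefined. 2b->0: no, abb/bba meet in 1. 2b->1: ok.
baa: 3a undefined. 3a->0: no, baa/aa meet in 0. 3a->1: no, abb/baaaa meet in 1. 3a->2: no, baa/b meet in 2. 3a->3: no, baa/ba meet in 3. Open state 4: 3a->4.
bab: 3b undefined. 3b->0: no, bab/aa meet in 0. 3b->1: ok.
baaa: 4a undefined. 4a->0: no, bab/baaaa meet in 1. 4a->1: ok.
baab: 4b undefined. 4b->0: no, baab/aa meet in 0. 4b->1: ok.
All examples now run through 5 states with every (state, symbol) defined. Accept strings end in {1,4}, Reject strings end in {0,2,3}; accept={1,4}.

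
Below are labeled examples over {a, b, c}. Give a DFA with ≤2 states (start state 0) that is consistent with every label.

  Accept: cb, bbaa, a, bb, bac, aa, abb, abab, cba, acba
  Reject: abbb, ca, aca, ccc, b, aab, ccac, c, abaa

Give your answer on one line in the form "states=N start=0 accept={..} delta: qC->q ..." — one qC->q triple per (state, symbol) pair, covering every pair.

states=2 start=0 accept={0} delta: 0a->0 0b->1 0c->1 1a->1 1b->0 1c->0

State merging on the prefix tree: take the shortest (then alphabetical) example prefix whose next move is undefined and point that move at state 0, else 1, else 2, ...; a target is out if some Accept/Reject pair would then sit in one state with the same input left (inseparable). If every existing state is out, open a new one.
a: 0a undefined. 0a->0: ok.
b: 0b undefined. 0b->0: no, bbaa/abbb meet in 0. Open state 1: 0b->1.
c: 0c undefined. 0c->0: no, cb/b meet in 1. 0c->1: ok.
ba: 1a undefined. 1a->0: no, a/ca meet in 0. 1a->1: ok.
bb: 1b undefined. 1b->0: ok.
cc: 1c undefined. 1c->0: ok.
All examples now run through 2 states with every (state, symbol) defined. Accept strings end in {0}, Reject strings end in {1}; accept={0}.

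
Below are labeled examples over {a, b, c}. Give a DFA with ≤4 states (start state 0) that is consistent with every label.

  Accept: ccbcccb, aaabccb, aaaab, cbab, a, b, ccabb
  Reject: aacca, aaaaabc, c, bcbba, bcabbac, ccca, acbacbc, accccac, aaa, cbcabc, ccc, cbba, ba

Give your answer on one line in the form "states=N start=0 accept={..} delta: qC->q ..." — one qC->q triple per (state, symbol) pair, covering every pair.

states=4 start=0 accept={1} delta: 0a->1 0b->1 0c->2 1a->2 1b->1 1c->0 2a->3 2b->0 2c->0 3a->0 3b->0 3c->0

Grow the machine one transition at a time. Run the examples from 0; the earliest place one falls off (shortest prefix, ties alphabetical) gets sent to the lowest-numbered state that keeps every Accept/Reject pair distinguishable — a pair clashes when both reach the same state with identical unread suffix — and to a fresh state only if none does.
a: 0a undefined. 0a->0: no, a/aaa meet in 0. Open state 1: 0a->1.
b: 0b undefined. 0b->0: no, a/ba meet in 1. 0b->1: ok.
c: 0c undefined. 0c->0: no, a/ccca meet in 1. 0c->1: no, a/c meet in 1. Open state 2: 0c->2.
aa: 1a undefined. 1a->0: no, aaaab/aaa meet in 1. 1a->1: no, a/aaa meet in 1. 1a->2: ok.
ac: 1c undefined. 1c->0: ok.
cb: 2b undefined. 2b->0: ok.
cc: 2c undefined. 2c->0: ok.
aaa: 2a undefined. 2a->0: no, aaabccb/aacca meet in 0. 2a->1: no, ccbcccb/aacca meet in 1. 2a->2: no, aaaab/acbacbc meet in 0. Open state 3: 2a->3.
aaaa: 3a undefined. 3a->0: ok.
aaab: 3b undefined. 3b->0: ok.
bcab: 1b undefined. 1b->0: no, ccbcccb/bcbba meet in 1. 1b->1: ok.
accccac: 3c undefined. 3c->0: ok.
All examples now run through 4 states with every (state, symbol) defined. Accept strings end in {1}, Reject strings end in {0,2,3}; accept={1}.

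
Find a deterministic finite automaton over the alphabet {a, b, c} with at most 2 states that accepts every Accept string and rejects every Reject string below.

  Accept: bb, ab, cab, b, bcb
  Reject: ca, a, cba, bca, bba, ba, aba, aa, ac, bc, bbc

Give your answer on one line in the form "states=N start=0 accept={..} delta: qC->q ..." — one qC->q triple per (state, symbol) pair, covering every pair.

states=2 start=0 accept={1} delta: 0a->0 0b->1 0c->0 1a->0 1b->1 1c->0

State merging on the prefix tree: take the shortest (then alphabetical) example prefix whose next move is undefined and point that move at state 0, else 1, else 2, ...; a target is out if some Accept/Reject pair would then sit in one state with the same input left (inseparable). If every existing state is out, open a new one.
a: 0a undefined. 0a->0: ok.
b: 0b undefined. 0b->0: no, bb/a meet in 0. Open state 1: 0b->1.
c: 0c undefined. 0c->0: ok.
ba: 1a undefined. 1a->0: ok.
bb: 1b undefined. 1b->0: no, bb/ca meet in 0. 1b->1: ok.
bc: 1c undefined. 1c->0: ok.
All examples now run through 2 states with every (state, symbol) defined. Accept strings end in {1}, Reject strings end in {0}; accept={1}.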